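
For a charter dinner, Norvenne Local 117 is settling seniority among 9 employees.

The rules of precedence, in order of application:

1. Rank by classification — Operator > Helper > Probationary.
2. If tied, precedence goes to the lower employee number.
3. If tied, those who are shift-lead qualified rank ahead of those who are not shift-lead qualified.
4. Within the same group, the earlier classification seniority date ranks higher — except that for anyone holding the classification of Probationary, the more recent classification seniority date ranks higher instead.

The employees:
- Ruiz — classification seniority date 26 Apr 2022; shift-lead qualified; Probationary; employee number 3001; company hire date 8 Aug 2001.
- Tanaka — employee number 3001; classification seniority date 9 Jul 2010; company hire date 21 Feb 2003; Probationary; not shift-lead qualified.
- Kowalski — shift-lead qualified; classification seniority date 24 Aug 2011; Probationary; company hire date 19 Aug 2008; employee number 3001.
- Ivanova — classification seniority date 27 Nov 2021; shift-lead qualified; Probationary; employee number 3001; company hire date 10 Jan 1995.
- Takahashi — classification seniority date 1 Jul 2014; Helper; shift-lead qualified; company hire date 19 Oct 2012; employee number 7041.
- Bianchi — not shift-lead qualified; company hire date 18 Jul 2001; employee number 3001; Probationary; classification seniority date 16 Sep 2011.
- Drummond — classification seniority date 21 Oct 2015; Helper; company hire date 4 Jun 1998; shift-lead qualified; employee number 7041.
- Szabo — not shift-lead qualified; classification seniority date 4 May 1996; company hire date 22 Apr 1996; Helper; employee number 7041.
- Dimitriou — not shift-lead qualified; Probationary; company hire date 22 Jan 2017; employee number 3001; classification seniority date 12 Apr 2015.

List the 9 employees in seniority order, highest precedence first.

By classification: Takahashi, Drummond and Szabo (Helper); then Ruiz, Ivanova, Kowalski, Dimitriou, Bianchi and Tanaka (Probationary).
Takahashi, Drummond and Szabo all have employee number 7041, so the next rule applies.
Among Takahashi, Drummond and Szabo, shift-lead qualified before not shift-lead qualified: Takahashi and Drummond (shift-lead qualified) before Szabo (not shift-lead qualified).
Among Takahashi and Drummond, by classification seniority date (earlier first): Takahashi (1 Jul 2014) before Drummond (21 Oct 2015).
Ruiz, Ivanova, Kowalski, Dimitriou, Bianchi and Tanaka all have employee number 3001, so the next rule applies.
Among Ruiz, Ivanova, Kowalski, Dimitriou, Bianchi and Tanaka, shift-lead qualified before not shift-lead qualified: Ruiz, Ivanova and Kowalski (shift-lead qualified) before Dimitriou, Bianchi and Tanaka (not shift-lead qualified).
Among Ruiz, Ivanova and Kowalski, by classification seniority date (later first) (reversed rule for this group): Ruiz (26 Apr 2022) before Ivanova (27 Nov 2021) before Kowalski (24 Aug 2011).
Among Dimitriou, Bianchi and Tanaka, by classification seniority date (later first) (reversed rule for this group): Dimitriou (12 Apr 2015) before Bianchi (16 Sep 2011) before Tanaka (9 Jul 2010).
Full order: Takahashi, Drummond, Szabo, Ruiz, Ivanova, Kowalski, Dimitriou, Bianchi, Tanaka.

Takahashi, Drummond, Szabo, Ruiz, Ivanova, Kowalski, Dimitriou, Bianchi, Tanaka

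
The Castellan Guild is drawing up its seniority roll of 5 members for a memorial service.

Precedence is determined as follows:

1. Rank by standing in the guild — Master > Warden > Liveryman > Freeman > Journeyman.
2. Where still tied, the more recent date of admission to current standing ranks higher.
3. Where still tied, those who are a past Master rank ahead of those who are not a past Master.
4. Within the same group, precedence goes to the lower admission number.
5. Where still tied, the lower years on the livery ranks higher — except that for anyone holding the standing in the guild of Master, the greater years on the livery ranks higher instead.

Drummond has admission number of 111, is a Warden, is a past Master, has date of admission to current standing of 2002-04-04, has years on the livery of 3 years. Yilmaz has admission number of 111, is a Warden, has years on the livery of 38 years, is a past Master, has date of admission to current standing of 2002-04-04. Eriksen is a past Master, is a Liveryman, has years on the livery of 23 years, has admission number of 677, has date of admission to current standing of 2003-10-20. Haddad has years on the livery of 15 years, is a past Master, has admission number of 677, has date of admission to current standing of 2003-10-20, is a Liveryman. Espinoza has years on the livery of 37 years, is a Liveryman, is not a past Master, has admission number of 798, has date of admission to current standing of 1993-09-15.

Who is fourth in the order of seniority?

Eriksen

By standing in the guild: Drummond and Yilmaz (Warden); then Haddad, Eriksen and Espinoza (Liveryman).
Drummond and Yilmaz both have date of admission to current standing 2002-04-04, so the next rule applies.
Drummond and Yilmaz are each a past Master, so the next rule applies.
Drummond and Yilmaz both have admission number 111, so the next rule applies.
Among Drummond and Yilmaz, by years on the livery (lower first): Drummond (3 years) before Yilmaz (38 years).
Among Haddad, Eriksen and Espinoza, by date of admission to current standing (later first): Haddad and Eriksen (2003-10-20) before Espinoza (1993-09-15).
Haddad and Eriksen are each a past Master, so the next rule applies.
Haddad and Eriksen both have admission number 677, so the next rule applies.
Among Haddad and Eriksen, by years on the livery (lower first): Haddad (15 years) before Eriksen (23 years).
Order: Drummond, Yilmaz, Haddad, Eriksen, Espinoza.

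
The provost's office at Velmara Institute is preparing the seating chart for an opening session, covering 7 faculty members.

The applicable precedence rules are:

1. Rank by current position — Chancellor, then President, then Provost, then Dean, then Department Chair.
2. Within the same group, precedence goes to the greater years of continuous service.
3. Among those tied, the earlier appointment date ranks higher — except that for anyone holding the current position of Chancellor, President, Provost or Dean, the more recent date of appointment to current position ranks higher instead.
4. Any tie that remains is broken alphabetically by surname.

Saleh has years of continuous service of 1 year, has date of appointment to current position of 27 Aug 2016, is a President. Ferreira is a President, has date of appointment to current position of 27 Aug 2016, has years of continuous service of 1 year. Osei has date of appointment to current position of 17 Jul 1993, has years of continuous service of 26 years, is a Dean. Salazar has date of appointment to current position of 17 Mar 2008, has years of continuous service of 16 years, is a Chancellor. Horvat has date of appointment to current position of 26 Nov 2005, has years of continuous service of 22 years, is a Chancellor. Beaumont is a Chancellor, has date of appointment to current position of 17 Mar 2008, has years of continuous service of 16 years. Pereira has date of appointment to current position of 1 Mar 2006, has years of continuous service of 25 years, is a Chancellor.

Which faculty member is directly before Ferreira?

By current position: Pereira, Horvat, Beaumont and Salazar (Chancellor); then Ferreira and Saleh (President); then Osei (Dean).
Among Pereira, Horvat, Beaumont and Salazar, by years of continuous service (higher first): Pereira (25 years) before Horvat (22 years) before Beaumont and Salazar (16 years).
Beaumont and Salazar both have date of appointment to current position 17 Mar 2008, so the next rule applies.
Among Beaumont and Salazar, alphabetically by surname: Beaumont before Salazar.
Ferreira and Saleh both have years of continuous service 1 year, so the next rule applies.
Ferreira and Saleh both have date of appointment to current position 27 Aug 2016, so the next rule applies.
Among Ferreira and Saleh, alphabetically by surname: Ferreira before Saleh.
Order: Pereira, Horvat, Beaumont, Salazar, Ferreira, Saleh, Osei.

Salazar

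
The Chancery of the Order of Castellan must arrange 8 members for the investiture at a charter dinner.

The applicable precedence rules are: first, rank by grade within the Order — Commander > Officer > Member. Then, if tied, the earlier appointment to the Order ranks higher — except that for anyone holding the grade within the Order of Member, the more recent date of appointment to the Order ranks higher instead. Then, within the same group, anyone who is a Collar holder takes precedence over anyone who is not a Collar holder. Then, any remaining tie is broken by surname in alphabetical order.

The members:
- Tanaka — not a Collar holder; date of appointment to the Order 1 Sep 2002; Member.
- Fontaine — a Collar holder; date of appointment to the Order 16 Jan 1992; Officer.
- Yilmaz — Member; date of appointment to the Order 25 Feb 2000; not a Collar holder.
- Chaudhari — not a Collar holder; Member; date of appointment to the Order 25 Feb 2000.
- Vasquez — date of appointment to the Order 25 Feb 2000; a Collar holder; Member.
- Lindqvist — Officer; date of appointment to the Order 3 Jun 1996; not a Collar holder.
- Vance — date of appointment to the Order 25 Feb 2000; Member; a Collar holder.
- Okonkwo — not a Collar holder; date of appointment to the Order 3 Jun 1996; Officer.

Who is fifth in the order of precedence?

By grade within the Order: Fontaine, Lindqvist and Okonkwo (Officer); then Tanaka, Vance, Vasquez, Chaudhari and Yilmaz (Member).
Among Fontaine, Lindqvist and Okonkwo, by date of appointment to the Order (earlier first): Fontaine (16 Jan 1992) before Lindqvist and Okonkwo (3 Jun 1996).
Lindqvist and Okonkwo are each not a Collar holder, so the next rule applies.
Among Lindqvist and Okonkwo, alphabetically by surname: Lindqvist before Okonkwo.
Among Tanaka, Vance, Vasquez, Chaudhari and Yilmaz, by date of appointment to the Order (later first) (reversed rule for this group): Tanaka (1 Sep 2002) before Vance, Vasquez, Chaudhari and Yilmaz (25 Feb 2000).
Among Vance, Vasquez, Chaudhari and Yilmaz, a Collar holder before not a Collar holder: Vance and Vasquez (a Collar holder) before Chaudhari and Yilmaz (not a Collar holder).
Among Vance and Vasquez, alphabetically by surname: Vance before Vasquez.
Among Chaudhari and Yilmaz, alphabetically by surname: Chaudhari before Yilmaz.
Order: Fontaine, Lindqvist, Okonkwo, Tanaka, Vance, Vasquez, Chaudhari, Yilmaz.

Vance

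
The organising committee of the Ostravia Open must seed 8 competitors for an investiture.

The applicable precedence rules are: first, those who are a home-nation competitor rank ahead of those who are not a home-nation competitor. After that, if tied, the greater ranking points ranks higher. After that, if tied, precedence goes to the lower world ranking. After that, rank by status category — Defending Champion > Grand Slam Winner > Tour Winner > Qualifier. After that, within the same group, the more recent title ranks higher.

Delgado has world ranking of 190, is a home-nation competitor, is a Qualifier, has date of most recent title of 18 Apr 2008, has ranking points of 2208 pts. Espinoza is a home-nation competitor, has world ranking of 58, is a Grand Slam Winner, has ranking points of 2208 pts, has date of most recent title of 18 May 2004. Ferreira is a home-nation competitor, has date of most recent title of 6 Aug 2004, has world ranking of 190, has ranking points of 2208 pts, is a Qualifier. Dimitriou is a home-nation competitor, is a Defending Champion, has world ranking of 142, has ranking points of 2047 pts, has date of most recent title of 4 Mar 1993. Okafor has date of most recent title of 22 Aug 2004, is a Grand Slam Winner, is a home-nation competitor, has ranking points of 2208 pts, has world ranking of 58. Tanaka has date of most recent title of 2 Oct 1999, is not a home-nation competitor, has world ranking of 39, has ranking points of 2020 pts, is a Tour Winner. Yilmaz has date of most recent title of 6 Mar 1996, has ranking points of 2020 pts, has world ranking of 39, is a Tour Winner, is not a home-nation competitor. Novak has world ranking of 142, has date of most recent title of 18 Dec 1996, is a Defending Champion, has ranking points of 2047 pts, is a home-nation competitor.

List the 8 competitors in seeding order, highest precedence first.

Okafor, Espinoza, Delgado, Ferreira, Novak, Dimitriou, Tanaka, Yilmaz

By the first rule: Okafor, Espinoza, Delgado, Ferreira, Novak and Dimitriou (each a home-nation competitor); then Tanaka and Yilmaz (both not a home-nation competitor).
Among Okafor, Espinoza, Delgado, Ferreira, Novak and Dimitriou, by ranking points (higher first): Okafor, Espinoza, Delgado and Ferreira (2208 pts) before Novak and Dimitriou (2047 pts).
Among Okafor, Espinoza, Delgado and Ferreira, by world ranking (lower first): Okafor and Espinoza (58) before Delgado and Ferreira (190).
Okafor and Espinoza are each Grand Slam Winner, so the next rule applies.
Among Okafor and Espinoza, by date of most recent title (later first): Okafor (22 Aug 2004) before Espinoza (18 May 2004).
Delgado and Ferreira are each Qualifier, so the next rule applies.
Among Delgado and Ferreira, by date of most recent title (later first): Delgado (18 Apr 2008) before Ferreira (6 Aug 2004).
Novak and Dimitriou both have world ranking 142, so the next rule applies.
Novak and Dimitriou are each Defending Champion, so the next rule applies.
Among Novak and Dimitriou, by date of most recent title (later first): Novak (18 Dec 1996) before Dimitriou (4 Mar 1993).
Tanaka and Yilmaz both have ranking points 2020 pts, so the next rule applies.
Tanaka and Yilmaz both have world ranking 39, so the next rule applies.
Tanaka and Yilmaz are each Tour Winner, so the next rule applies.
Among Tanaka and Yilmaz, by date of most recent title (later first): Tanaka (2 Oct 1999) before Yilmaz (6 Mar 1996).
Full order: Okafor, Espinoza, Delgado, Ferreira, Novak, Dimitriou, Tanaka, Yilmaz.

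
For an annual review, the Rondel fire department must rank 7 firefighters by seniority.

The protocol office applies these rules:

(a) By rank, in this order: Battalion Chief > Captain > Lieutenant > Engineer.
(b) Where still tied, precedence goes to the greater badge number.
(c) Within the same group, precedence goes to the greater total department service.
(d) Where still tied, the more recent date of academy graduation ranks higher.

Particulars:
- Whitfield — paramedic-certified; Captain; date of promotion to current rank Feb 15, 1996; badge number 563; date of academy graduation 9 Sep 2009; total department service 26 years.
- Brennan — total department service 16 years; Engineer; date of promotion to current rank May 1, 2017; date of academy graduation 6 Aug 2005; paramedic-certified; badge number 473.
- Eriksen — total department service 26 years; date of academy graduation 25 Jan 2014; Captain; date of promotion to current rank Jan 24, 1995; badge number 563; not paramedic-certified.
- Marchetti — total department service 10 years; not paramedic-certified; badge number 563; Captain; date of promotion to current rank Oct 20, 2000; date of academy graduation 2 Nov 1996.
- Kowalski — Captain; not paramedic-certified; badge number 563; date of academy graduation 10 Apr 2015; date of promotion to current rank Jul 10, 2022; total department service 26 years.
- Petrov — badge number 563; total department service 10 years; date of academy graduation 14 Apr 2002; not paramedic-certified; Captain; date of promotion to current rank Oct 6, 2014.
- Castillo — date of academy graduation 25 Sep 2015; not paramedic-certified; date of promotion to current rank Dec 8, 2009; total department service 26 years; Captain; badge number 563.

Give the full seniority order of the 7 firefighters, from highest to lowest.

By rank: Castillo, Kowalski, Eriksen, Whitfield, Petrov and Marchetti (Captain); then Brennan (Engineer).
Castillo, Kowalski, Eriksen, Whitfield, Petrov and Marchetti all have badge number 563, so the next rule applies.
Among Castillo, Kowalski, Eriksen, Whitfield, Petrov and Marchetti, by total department service (higher first): Castillo, Kowalski, Eriksen and Whitfield (26 years) before Petrov and Marchetti (10 years).
Among Castillo, Kowalski, Eriksen and Whitfield, by date of academy graduation (later first): Castillo (25 Sep 2015) before Kowalski (10 Apr 2015) before Eriksen (25 Jan 2014) before Whitfield (9 Sep 2009).
Among Petrov and Marchetti, by date of academy graduation (later first): Petrov (14 Apr 2002) before Marchetti (2 Nov 1996).
Full order: Castillo, Kowalski, Eriksen, Whitfield, Petrov, Marchetti, Brennan.

Castillo, Kowalski, Eriksen, Whitfield, Petrov, Marchetti, Brennan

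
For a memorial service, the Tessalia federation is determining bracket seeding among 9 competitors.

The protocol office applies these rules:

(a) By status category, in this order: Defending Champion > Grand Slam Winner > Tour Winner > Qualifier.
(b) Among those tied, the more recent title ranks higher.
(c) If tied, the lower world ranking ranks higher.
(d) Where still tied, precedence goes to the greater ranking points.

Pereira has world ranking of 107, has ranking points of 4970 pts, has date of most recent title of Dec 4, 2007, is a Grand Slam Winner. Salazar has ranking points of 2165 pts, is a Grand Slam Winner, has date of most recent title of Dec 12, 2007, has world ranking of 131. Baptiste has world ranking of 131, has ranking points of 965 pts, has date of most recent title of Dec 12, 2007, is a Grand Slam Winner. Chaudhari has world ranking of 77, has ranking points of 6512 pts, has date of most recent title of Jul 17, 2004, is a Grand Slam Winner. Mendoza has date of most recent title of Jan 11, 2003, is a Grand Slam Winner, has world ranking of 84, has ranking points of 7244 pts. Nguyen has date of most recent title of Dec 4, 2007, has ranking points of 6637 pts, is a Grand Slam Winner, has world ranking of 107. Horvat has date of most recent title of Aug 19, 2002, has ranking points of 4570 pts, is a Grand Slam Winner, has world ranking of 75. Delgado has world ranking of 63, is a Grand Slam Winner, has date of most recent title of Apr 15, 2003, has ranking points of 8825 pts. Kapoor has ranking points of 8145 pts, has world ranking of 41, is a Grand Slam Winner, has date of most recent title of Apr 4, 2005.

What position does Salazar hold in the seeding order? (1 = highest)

By status category: Salazar, Baptiste, Nguyen, Pereira, Kapoor, Chaudhari, Delgado, Mendoza and Horvat (Grand Slam Winner).
Among Salazar, Baptiste, Nguyen, Pereira, Kapoor, Chaudhari, Delgado, Mendoza and Horvat, by date of most recent title (later first): Salazar and Baptiste (Dec 12, 2007) before Nguyen and Pereira (Dec 4, 2007) before Kapoor (Apr 4, 2005) before Chaudhari (Jul 17, 2004) before Delgado (Apr 15, 2003) before Mendoza (Jan 11, 2003) before Horvat (Aug 19, 2002).
Salazar and Baptiste both have world ranking 131, so the next rule applies.
Among Salazar and Baptiste, by ranking points (higher first): Salazar (2165 pts) before Baptiste (965 pts).
Nguyen and Pereira both have world ranking 107, so the next rule applies.
Among Nguyen and Pereira, by ranking points (higher first): Nguyen (6637 pts) before Pereira (4970 pts).
Order: Salazar, Baptiste, Nguyen, Pereira, Kapoor, Chaudhari, Delgado, Mendoza, Horvat. So position 1.

1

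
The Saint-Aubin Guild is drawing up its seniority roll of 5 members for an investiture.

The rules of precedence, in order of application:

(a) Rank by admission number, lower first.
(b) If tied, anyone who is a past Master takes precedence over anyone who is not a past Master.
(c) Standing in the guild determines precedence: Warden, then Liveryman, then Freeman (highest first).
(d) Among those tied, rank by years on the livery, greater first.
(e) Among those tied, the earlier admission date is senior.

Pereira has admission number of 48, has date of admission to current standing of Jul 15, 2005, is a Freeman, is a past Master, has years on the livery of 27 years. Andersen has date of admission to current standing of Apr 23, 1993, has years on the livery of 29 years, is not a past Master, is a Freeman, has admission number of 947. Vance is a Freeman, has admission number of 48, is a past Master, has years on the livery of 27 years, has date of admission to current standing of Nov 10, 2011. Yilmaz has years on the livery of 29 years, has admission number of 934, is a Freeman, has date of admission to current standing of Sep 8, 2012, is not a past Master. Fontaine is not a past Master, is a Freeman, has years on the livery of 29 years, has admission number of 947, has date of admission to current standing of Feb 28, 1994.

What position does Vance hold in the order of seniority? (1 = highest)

2

By admission number (lower first): Pereira and Vance (both 48); then Yilmaz (934); then Andersen and Fontaine (both 947).
Pereira and Vance are each a past Master, so the next rule applies.
Pereira and Vance are each Freeman, so the next rule applies.
Pereira and Vance both have years on the livery 27 years, so the next rule applies.
Among Pereira and Vance, by date of admission to current standing (earlier first): Pereira (Jul 15, 2005) before Vance (Nov 10, 2011).
Andersen and Fontaine are each not a past Master, so the next rule applies.
Andersen and Fontaine are each Freeman, so the next rule applies.
Andersen and Fontaine both have years on the livery 29 years, so the next rule applies.
Among Andersen and Fontaine, by date of admission to current standing (earlier first): Andersen (Apr 23, 1993) before Fontaine (Feb 28, 1994).
Order: Pereira, Vance, Yilmaz, Andersen, Fontaine. So position 2.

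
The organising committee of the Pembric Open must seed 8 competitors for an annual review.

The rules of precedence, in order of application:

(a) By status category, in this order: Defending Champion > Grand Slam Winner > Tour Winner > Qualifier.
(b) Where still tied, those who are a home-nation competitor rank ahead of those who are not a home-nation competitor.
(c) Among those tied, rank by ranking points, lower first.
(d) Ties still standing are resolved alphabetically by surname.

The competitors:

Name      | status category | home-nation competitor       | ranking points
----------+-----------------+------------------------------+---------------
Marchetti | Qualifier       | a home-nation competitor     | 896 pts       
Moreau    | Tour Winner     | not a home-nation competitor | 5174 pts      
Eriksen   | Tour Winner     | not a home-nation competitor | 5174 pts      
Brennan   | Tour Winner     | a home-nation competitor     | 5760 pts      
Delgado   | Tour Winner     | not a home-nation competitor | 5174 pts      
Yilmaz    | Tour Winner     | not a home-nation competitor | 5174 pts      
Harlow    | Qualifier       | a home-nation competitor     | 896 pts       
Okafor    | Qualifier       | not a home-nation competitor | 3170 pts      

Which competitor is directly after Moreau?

Yilmaz

By status category: Brennan, Delgado, Eriksen, Moreau and Yilmaz (Tour Winner); then Harlow, Marchetti and Okafor (Qualifier).
Among Brennan, Delgado, Eriksen, Moreau and Yilmaz, a home-nation competitor before not a home-nation competitor: Brennan (a home-nation competitor) before Delgado, Eriksen, Moreau and Yilmaz (not a home-nation competitor).
Delgado, Eriksen, Moreau and Yilmaz all have ranking points 5174 pts, so the next rule applies.
Among Delgado, Eriksen, Moreau and Yilmaz, alphabetically by surname: Delgado before Eriksen before Moreau before Yilmaz.
Among Harlow, Marchetti and Okafor, a home-nation competitor before not a home-nation competitor: Harlow and Marchetti (a home-nation competitor) before Okafor (not a home-nation competitor).
Harlow and Marchetti both have ranking points 896 pts, so the next rule applies.
Among Harlow and Marchetti, alphabetically by surname: Harlow before Marchetti.
Order: Brennan, Delgado, Eriksen, Moreau, Yilmaz, Harlow, Marchetti, Okafor.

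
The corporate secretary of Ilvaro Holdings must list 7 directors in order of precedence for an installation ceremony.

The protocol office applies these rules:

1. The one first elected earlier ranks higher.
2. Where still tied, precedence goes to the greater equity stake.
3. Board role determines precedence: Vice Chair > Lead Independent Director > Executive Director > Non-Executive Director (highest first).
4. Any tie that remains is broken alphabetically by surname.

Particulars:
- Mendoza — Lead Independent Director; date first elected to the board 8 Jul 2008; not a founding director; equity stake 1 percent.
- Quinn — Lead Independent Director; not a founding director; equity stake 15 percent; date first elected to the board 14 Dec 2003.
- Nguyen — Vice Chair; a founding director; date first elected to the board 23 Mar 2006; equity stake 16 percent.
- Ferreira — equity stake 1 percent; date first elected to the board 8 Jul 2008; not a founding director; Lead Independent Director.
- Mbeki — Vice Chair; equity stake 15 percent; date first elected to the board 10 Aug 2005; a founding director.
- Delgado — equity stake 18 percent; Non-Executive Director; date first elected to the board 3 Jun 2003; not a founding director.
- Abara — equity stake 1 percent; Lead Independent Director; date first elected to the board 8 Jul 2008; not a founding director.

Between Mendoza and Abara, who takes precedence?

By date first elected to the board (earlier first): Delgado (3 Jun 2003); then Quinn (14 Dec 2003); then Mbeki (10 Aug 2005); then Nguyen (23 Mar 2006); then Abara, Ferreira and Mendoza (each 8 Jul 2008).
Abara, Ferreira and Mendoza all have equity stake 1 percent, so the next rule applies.
Abara, Ferreira and Mendoza are each Lead Independent Director, so the next rule applies.
Among Abara, Ferreira and Mendoza, alphabetically by surname: Abara before Ferreira before Mendoza.
So Abara takes precedence.

Abara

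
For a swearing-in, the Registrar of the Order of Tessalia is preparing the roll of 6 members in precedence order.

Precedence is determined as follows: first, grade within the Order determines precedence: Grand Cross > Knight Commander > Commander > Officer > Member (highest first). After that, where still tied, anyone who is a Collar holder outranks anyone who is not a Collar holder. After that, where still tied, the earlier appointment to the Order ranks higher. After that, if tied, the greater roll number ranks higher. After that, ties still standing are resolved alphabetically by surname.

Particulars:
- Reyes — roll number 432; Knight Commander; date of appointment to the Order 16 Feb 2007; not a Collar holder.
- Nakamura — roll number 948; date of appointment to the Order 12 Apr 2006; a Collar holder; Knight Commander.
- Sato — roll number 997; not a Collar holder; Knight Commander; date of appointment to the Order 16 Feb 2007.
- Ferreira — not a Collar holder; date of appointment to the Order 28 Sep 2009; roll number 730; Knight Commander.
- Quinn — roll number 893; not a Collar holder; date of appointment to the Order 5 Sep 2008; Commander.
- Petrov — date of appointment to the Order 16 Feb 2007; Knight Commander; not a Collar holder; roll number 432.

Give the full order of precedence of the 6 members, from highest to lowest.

Nakamura, Sato, Petrov, Reyes, Ferreira, Quinn

By grade within the Order: Nakamura, Sato, Petrov, Reyes and Ferreira (Knight Commander); then Quinn (Commander).
Among Nakamura, Sato, Petrov, Reyes and Ferreira, a Collar holder before not a Collar holder: Nakamura (a Collar holder) before Sato, Petrov, Reyes and Ferreira (not a Collar holder).
Among Sato, Petrov, Reyes and Ferreira, by date of appointment to the Order (earlier first): Sato, Petrov and Reyes (16 Feb 2007) before Ferreira (28 Sep 2009).
Among Sato, Petrov and Reyes, by roll number (higher first): Sato (997) before Petrov and Reyes (432).
Among Petrov and Reyes, alphabetically by surname: Petrov before Reyes.
Full order: Nakamura, Sato, Petrov, Reyes, Ferreira, Quinn.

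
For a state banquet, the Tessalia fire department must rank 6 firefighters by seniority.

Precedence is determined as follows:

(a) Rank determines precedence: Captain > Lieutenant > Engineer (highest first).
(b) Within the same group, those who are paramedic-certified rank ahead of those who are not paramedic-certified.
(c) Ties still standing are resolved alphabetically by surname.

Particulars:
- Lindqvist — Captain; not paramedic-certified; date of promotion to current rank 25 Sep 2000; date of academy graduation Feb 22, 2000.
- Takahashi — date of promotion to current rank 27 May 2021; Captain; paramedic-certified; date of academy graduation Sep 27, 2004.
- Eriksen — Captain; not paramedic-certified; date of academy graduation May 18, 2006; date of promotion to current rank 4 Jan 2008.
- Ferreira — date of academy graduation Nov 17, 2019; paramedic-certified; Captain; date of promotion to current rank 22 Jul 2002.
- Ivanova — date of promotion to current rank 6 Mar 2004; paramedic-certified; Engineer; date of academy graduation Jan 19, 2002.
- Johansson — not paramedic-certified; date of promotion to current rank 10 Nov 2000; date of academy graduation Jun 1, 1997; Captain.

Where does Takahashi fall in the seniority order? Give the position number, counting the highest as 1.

By rank: Ferreira, Takahashi, Eriksen, Johansson and Lindqvist (Captain); then Ivanova (Engineer).
Among Ferreira, Takahashi, Eriksen, Johansson and Lindqvist, paramedic-certified before not paramedic-certified: Ferreira and Takahashi (paramedic-certified) before Eriksen, Johansson and Lindqvist (not paramedic-certified).
Among Ferreira and Takahashi, alphabetically by surname: Ferreira before Takahashi.
Among Eriksen, Johansson and Lindqvist, alphabetically by surname: Eriksen before Johansson before Lindqvist.
Order: Ferreira, Takahashi, Eriksen, Johansson, Lindqvist, Ivanova. So position 2.

2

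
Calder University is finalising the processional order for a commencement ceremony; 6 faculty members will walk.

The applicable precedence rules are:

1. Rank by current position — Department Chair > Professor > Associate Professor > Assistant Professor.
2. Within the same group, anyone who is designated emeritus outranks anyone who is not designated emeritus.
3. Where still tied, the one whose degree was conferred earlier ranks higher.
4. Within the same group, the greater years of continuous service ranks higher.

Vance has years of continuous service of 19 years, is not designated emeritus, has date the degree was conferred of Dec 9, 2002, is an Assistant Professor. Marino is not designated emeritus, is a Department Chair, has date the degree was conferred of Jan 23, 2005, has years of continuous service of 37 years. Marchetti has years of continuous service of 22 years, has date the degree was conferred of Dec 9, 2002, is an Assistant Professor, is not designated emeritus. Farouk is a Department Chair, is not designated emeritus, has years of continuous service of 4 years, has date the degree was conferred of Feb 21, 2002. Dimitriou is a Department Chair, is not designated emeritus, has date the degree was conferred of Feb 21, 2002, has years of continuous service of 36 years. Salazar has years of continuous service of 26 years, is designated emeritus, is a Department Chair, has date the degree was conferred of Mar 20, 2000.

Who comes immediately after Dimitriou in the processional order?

Farouk

By current position: Salazar, Dimitriou, Farouk and Marino (Department Chair); then Marchetti and Vance (Assistant Professor).
Among Salazar, Dimitriou, Farouk and Marino, designated emeritus before not designated emeritus: Salazar (designated emeritus) before Dimitriou, Farouk and Marino (not designated emeritus).
Among Dimitriou, Farouk and Marino, by date the degree was conferred (earlier first): Dimitriou and Farouk (Feb 21, 2002) before Marino (Jan 23, 2005).
Among Dimitriou and Farouk, by years of continuous service (higher first): Dimitriou (36 years) before Farouk (4 years).
Marchetti and Vance are each not designated emeritus, so the next rule applies.
Marchetti and Vance both have date the degree was conferred Dec 9, 2002, so the next rule applies.
Among Marchetti and Vance, by years of continuous service (higher first): Marchetti (22 years) before Vance (19 years).
Order: Salazar, Dimitriou, Farouk, Marino, Marchetti, Vance.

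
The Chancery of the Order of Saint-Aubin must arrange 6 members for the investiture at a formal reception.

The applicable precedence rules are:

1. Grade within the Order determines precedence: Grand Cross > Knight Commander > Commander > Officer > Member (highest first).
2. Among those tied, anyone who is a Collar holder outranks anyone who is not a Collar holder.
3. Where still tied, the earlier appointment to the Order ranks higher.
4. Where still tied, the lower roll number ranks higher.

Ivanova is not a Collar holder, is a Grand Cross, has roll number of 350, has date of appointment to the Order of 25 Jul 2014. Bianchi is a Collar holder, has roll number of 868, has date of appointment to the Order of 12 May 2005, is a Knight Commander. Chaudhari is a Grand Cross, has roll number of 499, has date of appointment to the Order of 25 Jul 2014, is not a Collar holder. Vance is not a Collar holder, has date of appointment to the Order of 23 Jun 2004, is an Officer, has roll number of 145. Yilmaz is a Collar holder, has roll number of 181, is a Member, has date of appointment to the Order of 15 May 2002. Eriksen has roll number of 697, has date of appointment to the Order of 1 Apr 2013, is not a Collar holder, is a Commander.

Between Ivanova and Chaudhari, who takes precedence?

By grade within the Order: Ivanova and Chaudhari (Grand Cross); then Bianchi (Knight Commander); then Eriksen (Commander); then Vance (Officer); then Yilmaz (Member).
Ivanova and Chaudhari are each not a Collar holder, so the next rule applies.
Ivanova and Chaudhari both have date of appointment to the Order 25 Jul 2014, so the next rule applies.
Among Ivanova and Chaudhari, by roll number (lower first): Ivanova (350) before Chaudhari (499).
So Ivanova takes precedence.

Ivanova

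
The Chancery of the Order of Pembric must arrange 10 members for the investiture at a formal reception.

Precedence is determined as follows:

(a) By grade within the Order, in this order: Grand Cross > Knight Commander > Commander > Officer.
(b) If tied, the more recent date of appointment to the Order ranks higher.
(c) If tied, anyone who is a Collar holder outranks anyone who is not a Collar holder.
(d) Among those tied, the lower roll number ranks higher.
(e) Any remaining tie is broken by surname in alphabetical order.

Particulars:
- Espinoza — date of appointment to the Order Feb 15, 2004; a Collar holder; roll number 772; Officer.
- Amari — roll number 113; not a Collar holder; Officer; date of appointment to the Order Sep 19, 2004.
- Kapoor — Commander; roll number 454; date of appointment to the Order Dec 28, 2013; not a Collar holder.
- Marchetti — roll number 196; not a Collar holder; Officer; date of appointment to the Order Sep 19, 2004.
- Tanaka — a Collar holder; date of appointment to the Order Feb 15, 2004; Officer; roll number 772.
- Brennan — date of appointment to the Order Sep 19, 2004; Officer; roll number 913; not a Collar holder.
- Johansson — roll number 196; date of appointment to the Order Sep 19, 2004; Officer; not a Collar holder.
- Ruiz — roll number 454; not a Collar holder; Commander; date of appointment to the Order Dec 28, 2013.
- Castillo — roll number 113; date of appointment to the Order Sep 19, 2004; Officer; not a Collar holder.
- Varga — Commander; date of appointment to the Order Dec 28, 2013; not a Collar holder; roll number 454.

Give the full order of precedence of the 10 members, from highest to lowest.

Kapoor, Ruiz, Varga, Amari, Castillo, Johansson, Marchetti, Brennan, Espinoza, Tanaka

By grade within the Order: Kapoor, Ruiz and Varga (Commander); then Amari, Castillo, Johansson, Marchetti, Brennan, Espinoza and Tanaka (Officer).
Kapoor, Ruiz and Varga all have date of appointment to the Order Dec 28, 2013, so the next rule applies.
Kapoor, Ruiz and Varga are each not a Collar holder, so the next rule applies.
Kapoor, Ruiz and Varga all have roll number 454, so the next rule applies.
Among Kapoor, Ruiz and Varga, alphabetically by surname: Kapoor before Ruiz before Varga.
Among Amari, Castillo, Johansson, Marchetti, Brennan, Espinoza and Tanaka, by date of appointment to the Order (later first): Amari, Castillo, Johansson, Marchetti and Brennan (Sep 19, 2004) before Espinoza and Tanaka (Feb 15, 2004).
Amari, Castillo, Johansson, Marchetti and Brennan are each not a Collar holder, so the next rule applies.
Among Amari, Castillo, Johansson, Marchetti and Brennan, by roll number (lower first): Amari and Castillo (113) before Johansson and Marchetti (196) before Brennan (913).
Among Amari and Castillo, alphabetically by surname: Amari before Castillo.
Among Johansson and Marchetti, alphabetically by surname: Johansson before Marchetti.
Espinoza and Tanaka are each a Collar holder, so the next rule applies.
Espinoza and Tanaka both have roll number 772, so the next rule applies.
Among Espinoza and Tanaka, alphabetically by surname: Espinoza before Tanaka.
Full order: Kapoor, Ruiz, Varga, Amari, Castillo, Johansson, Marchetti, Brennan, Espinoza, Tanaka.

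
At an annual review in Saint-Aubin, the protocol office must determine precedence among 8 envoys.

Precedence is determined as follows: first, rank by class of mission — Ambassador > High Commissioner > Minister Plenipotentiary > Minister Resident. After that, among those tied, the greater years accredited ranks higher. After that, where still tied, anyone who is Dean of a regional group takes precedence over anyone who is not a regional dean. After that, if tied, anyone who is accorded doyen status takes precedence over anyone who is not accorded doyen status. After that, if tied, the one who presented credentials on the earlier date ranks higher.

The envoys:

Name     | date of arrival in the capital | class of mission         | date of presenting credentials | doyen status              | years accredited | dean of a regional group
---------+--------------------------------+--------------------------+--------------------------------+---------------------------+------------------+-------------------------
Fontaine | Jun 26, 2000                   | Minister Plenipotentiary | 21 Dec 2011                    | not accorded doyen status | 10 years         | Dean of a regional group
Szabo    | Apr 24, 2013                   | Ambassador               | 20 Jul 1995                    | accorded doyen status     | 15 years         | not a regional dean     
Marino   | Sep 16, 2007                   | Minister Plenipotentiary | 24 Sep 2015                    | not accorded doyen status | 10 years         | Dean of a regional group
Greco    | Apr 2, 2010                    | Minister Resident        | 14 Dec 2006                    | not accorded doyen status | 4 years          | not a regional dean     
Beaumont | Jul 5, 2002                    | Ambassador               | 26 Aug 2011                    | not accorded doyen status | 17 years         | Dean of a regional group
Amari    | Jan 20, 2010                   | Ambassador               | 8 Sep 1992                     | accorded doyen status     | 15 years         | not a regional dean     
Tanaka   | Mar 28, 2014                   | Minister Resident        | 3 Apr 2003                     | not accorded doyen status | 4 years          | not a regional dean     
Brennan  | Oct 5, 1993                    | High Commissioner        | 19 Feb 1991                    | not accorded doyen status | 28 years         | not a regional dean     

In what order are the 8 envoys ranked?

By class of mission: Beaumont, Amari and Szabo (Ambassador); then Brennan (High Commissioner); then Fontaine and Marino (Minister Plenipotentiary); then Tanaka and Greco (Minister Resident).
Among Beaumont, Amari and Szabo, by years accredited (higher first): Beaumont (17 years) before Amari and Szabo (15 years).
Amari and Szabo are each not a regional dean, so the next rule applies.
Amari and Szabo are each accorded doyen status, so the next rule applies.
Among Amari and Szabo, by date of presenting credentials (earlier first): Amari (8 Sep 1992) before Szabo (20 Jul 1995).
Fontaine and Marino both have years accredited 10 years, so the next rule applies.
Fontaine and Marino are each Dean of a regional group, so the next rule applies.
Fontaine and Marino are each not accorded doyen status, so the next rule applies.
Among Fontaine and Marino, by date of presenting credentials (earlier first): Fontaine (21 Dec 2011) before Marino (24 Sep 2015).
Tanaka and Greco both have years accredited 4 years, so the next rule applies.
Tanaka and Greco are each not a regional dean, so the next rule applies.
Tanaka and Greco are each not accorded doyen status, so the next rule applies.
Among Tanaka and Greco, by date of presenting credentials (earlier first): Tanaka (3 Apr 2003) before Greco (14 Dec 2006).
Full order: Beaumont, Amari, Szabo, Brennan, Fontaine, Marino, Tanaka, Greco.

Beaumont, Amari, Szabo, Brennan, Fontaine, Marino, Tanaka, Greco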